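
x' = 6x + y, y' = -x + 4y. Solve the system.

x(t) = -K_1e^(5t) - K_2te^(5t) - 2K_2e^(5t), y(t) = K_1e^(5t) + K_2te^(5t) + K_2e^(5t)

Coefficient matrix A = [[6, 1], [-1, 4]].
Characteristic polynomial det(A - λI) = λ^2 - 10λ + 25 = 0.
Single eigenvalue λ = 5 with algebraic multiplicity 2.
Eigenvector v = (-1,1); generalized eigenvector w with (A-λI)w=v is (-2,1).
General solution: e^(5t)[K_1·v + K_2·(t·v + w)].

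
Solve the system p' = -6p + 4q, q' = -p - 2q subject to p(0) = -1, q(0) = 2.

p(t) = 10te^(-4t) - e^(-4t), q(t) = 5te^(-4t) + 2e^(-4t)

Coefficient matrix A = [[-6, 4], [-1, -2]].
Characteristic polynomial det(A - λI) = λ^2 + 8λ + 16 = 0.
Single eigenvalue λ = -4 with algebraic multiplicity 2.
Eigenvector v = (-2,-1); generalized eigenvector w with (A-λI)w=v is (1,0).
General solution: e^(-4t)[K_1·v + K_2·(t·v + w)].
Applying p(0)=-1, q(0)=2 gives K_1=-2, K_2=-5.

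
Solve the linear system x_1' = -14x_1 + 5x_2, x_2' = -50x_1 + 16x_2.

Coefficient matrix A = [[-14, 5], [-50, 16]].
Characteristic polynomial det(A - λI) = λ^2 - 2λ + 26 = 0.
Eigenvalues λ = 1 ± 5i (complex conjugate pair).
For λ=1+5i: an eigenvector is (-1,-3) - i(0,1) = (-1, -3 - i).
A real fundamental pair from Re and Im of e^((1+5i)t)v: X_1 = e^(t)(cos(5t)·(-1,-3) + sin(5t)·(0,1)), X_2 = e^(t)(sin(5t)·(-1,-3) - cos(5t)·(0,1)).
General solution: C_1X_1 + C_2X_2.

x_1(t) = -C_1e^(t)cos(5t) - C_2e^(t)sin(5t), x_2(t) = C_1e^(t)sin(5t) - 3C_1e^(t)cos(5t) - 3C_2e^(t)sin(5t) - C_2e^(t)cos(5t)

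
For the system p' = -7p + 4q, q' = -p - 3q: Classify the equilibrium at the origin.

A = [[-7,4],[-1,-3]]; det(A-λI) = λ^2 + 10λ + 25.
repeated λ = -5 with a single eigenvector.

stable improper node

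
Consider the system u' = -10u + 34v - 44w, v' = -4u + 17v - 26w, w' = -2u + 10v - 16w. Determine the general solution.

Coefficient matrix A = [[-10, 34, -44], [-4, 17, -26], [-2, 10, -16]].
det(A - λI) = 0 gives eigenvalues λ = -2, -3, -4.
For λ=-2: eigenvector (-3,-2,-1).
For λ=-3: eigenvector (-2,-3,-2).
For λ=-4: eigenvector (4,2,1).
General solution: K_1e^(-2t)(-3,-2,-1) + K_2e^(-3t)(-2,-3,-2) + K_3e^(-4t)(4,2,1).

u(t) = -3K_1e^(-2t) - 2K_2e^(-3t) + 4K_3e^(-4t), v(t) = -2K_1e^(-2t) - 3K_2e^(-3t) + 2K_3e^(-4t), w(t) = -K_1e^(-2t) - 2K_2e^(-3t) + K_3e^(-4t)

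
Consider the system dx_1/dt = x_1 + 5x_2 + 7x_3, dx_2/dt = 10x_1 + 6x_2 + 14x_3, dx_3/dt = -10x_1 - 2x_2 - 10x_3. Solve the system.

x_1(t) = K_1e^(-3t) + K_2e^(4t) + 2K_3e^(-4t), x_2(t) = 2K_1e^(-3t) + 2K_2e^(4t) + 5K_3e^(-4t), x_3(t) = -2K_1e^(-3t) - K_2e^(4t) - 5K_3e^(-4t)

Coefficient matrix A = [[1, 5, 7], [10, 6, 14], [-10, -2, -10]].
det(A - λI) = 0 gives eigenvalues λ = -3, 4, -4.
For λ=-3: eigenvector (1,2,-2).
For λ=4: eigenvector (1,2,-1).
For λ=-4: eigenvector (2,5,-5).
General solution: K_1e^(-3t)(1,2,-2) + K_2e^(4t)(1,2,-1) + K_3e^(-4t)(2,5,-5).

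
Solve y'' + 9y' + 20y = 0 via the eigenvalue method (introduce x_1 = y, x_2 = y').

Let x_1 = y, x_2 = y'. Then x_1' = x_2 and x_2' = -20x_1 - 9x_2.
A = [[0,1],[-20,-9]]; det(A-λI) = λ^2 + 9λ + 20.
Eigenvalues λ = -4, -5 with eigenvectors (1,-4), (1,-5).

y(t) = K_1e^(-4t) + K_2e^(-5t)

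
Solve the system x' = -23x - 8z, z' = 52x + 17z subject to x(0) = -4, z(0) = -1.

Coefficient matrix A = [[-23, -8], [52, 17]].
Characteristic polynomial det(A - λI) = λ^2 + 6λ + 25 = 0.
Eigenvalues λ = -3 ± 4i (complex conjugate pair).
For λ=-3+4i: an eigenvector is (-1,3) - i(-1,2) = (-1 + i, 3 - 2i).
A real fundamental pair from Re and Im of e^((-3+4i)t)v: X_1 = e^(-3t)(cos(4t)·(-1,3) + sin(4t)·(-1,2)), X_2 = e^(-3t)(sin(4t)·(-1,3) - cos(4t)·(-1,2)).
General solution: K_1X_1 + K_2X_2.
Applying x(0)=-4, z(0)=-1 gives K_1=-9, K_2=-13.

x(t) = 22e^(-3t)sin(4t) - 4e^(-3t)cos(4t), z(t) = -57e^(-3t)sin(4t) - e^(-3t)cos(4t)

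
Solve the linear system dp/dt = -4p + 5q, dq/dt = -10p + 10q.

p(t) = 2C_1e^(3t)sin(t) - C_1e^(3t)cos(t) - C_2e^(3t)sin(t) - 2C_2e^(3t)cos(t), q(t) = 3C_1e^(3t)sin(t) - C_1e^(3t)cos(t) - C_2e^(3t)sin(t) - 3C_2e^(3t)cos(t)

Coefficient matrix A = [[-4, 5], [-10, 10]].
Characteristic polynomial det(A - λI) = λ^2 - 6λ + 10 = 0.
Eigenvalues λ = 3 ± i (complex conjugate pair).
For λ=3+i: an eigenvector is (-1,-1) - i(2,3) = (-1 - 2i, -1 - 3i).
A real fundamental pair from Re and Im of e^((3+i)t)v: X_1 = e^(3t)(cos(t)·(-1,-1) + sin(t)·(2,3)), X_2 = e^(3t)(sin(t)·(-1,-1) - cos(t)·(2,3)).
General solution: C_1X_1 + C_2X_2.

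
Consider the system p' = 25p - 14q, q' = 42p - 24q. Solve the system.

p(t) = c_1e^(-3t) - 2c_2e^(4t), q(t) = 2c_1e^(-3t) - 3c_2e^(4t)

Coefficient matrix A = [[25, -14], [42, -24]].
Characteristic polynomial det(A - λI) = λ^2 - λ - 12 = 0.
Eigenvalues λ = -3, 4.
For λ=-3: (A-λI) row 1 is [28, -14], so an eigenvector is (1, 2).
For λ=4: (A-λI) row 1 is [21, -14], so an eigenvector is (-2, -3).
General solution: c_1e^(-3t)(1,2) + c_2e^(4t)(-2,-3).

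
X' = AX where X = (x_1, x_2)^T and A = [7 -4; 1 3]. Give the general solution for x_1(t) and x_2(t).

Coefficient matrix A = [[7, -4], [1, 3]].
Characteristic polynomial det(A - λI) = λ^2 - 10λ + 25 = 0.
Single eigenvalue λ = 5 with algebraic multiplicity 2.
Eigenvector v = (-2,-1); generalized eigenvector w with (A-λI)w=v is (1,1).
General solution: e^(5t)[c_1·v + c_2·(t·v + w)].

x_1(t) = -2c_1e^(5t) - 2c_2te^(5t) + c_2e^(5t), x_2(t) = -c_1e^(5t) - c_2te^(5t) + c_2e^(5t)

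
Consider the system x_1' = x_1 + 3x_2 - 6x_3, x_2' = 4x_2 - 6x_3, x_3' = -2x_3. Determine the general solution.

Coefficient matrix A = [[1, 3, -6], [0, 4, -6], [0, 0, -2]].
det(A - λI) = 0 gives eigenvalues λ = 1, -2, 4.
For λ=1: eigenvector (1,0,0).
For λ=-2: eigenvector (1,1,1).
For λ=4: eigenvector (1,1,0).
General solution: c_1e^(t)(1,0,0) + c_2e^(-2t)(1,1,1) + c_3e^(4t)(1,1,0).

x_1(t) = c_1e^(t) + c_2e^(-2t) + c_3e^(4t), x_2(t) = c_2e^(-2t) + c_3e^(4t), x_3(t) = c_2e^(-2t)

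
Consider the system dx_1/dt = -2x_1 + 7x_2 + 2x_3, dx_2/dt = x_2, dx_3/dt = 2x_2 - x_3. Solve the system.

x_1(t) = c_1e^(-2t) + 3c_2e^(t) + 2c_3e^(-t), x_2(t) = c_2e^(t), x_3(t) = c_2e^(t) + c_3e^(-t)

Coefficient matrix A = [[-2, 7, 2], [0, 1, 0], [0, 2, -1]].
det(A - λI) = 0 gives eigenvalues λ = -2, 1, -1.
For λ=-2: eigenvector (1,0,0).
For λ=1: eigenvector (3,1,1).
For λ=-1: eigenvector (2,0,1).
General solution: c_1e^(-2t)(1,0,0) + c_2e^(t)(3,1,1) + c_3e^(-t)(2,0,1).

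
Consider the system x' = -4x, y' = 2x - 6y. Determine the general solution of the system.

x(t) = K_2e^(-4t), y(t) = -K_1e^(-6t) + K_2e^(-4t)

Coefficient matrix A = [[-4, 0], [2, -6]].
Characteristic polynomial det(A - λI) = λ^2 + 10λ + 24 = 0.
Eigenvalues λ = -6, -4.
For λ=-6: (A-λI) row 1 is [2, 0], so an eigenvector is (0, -1).
For λ=-4: (A-λI) row 2 is [2, -2], so an eigenvector is (1, 1).
General solution: K_1e^(-6t)(0,-1) + K_2e^(-4t)(1,1).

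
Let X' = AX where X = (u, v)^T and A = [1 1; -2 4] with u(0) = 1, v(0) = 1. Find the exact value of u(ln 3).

9

A = [[1,1],[-2,4]]; eigenvalues λ = 3, 2.
Eigenvectors: (-1,-2) for λ=3, (-1,-1) for λ=2.
From the initial condition, c_1 = 0, c_2 = -1.
u(ln 3) = (0)(3^3)(-1) + (-1)(3^2)(-1) = 9.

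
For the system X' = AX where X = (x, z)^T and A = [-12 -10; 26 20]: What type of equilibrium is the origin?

A = [[-12,-10],[26,20]]; det(A-λI) = λ^2 - 8λ + 20.
λ = 4 ± 2i: positive real part.

unstable spiral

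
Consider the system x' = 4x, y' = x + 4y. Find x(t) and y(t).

Coefficient matrix A = [[4, 0], [1, 4]].
Characteristic polynomial det(A - λI) = λ^2 - 8λ + 16 = 0.
Single eigenvalue λ = 4 with algebraic multiplicity 2.
Eigenvector v = (0,-1); generalized eigenvector w with (A-λI)w=v is (-1,2).
General solution: e^(4t)[K_1·v + K_2·(t·v + w)].

x(t) = -K_2e^(4t), y(t) = -K_1e^(4t) - K_2te^(4t) + 2K_2e^(4t)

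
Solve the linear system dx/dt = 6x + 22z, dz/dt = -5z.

Coefficient matrix A = [[6, 22], [0, -5]].
Characteristic polynomial det(A - λI) = λ^2 - λ - 30 = 0.
Eigenvalues λ = 6, -5.
For λ=6: (A-λI) row 1 is [0, 22], so an eigenvector is (-1, 0).
For λ=-5: (A-λI) row 1 is [11, 22], so an eigenvector is (-2, 1).
General solution: K_1e^(6t)(-1,0) + K_2e^(-5t)(-2,1).

x(t) = -K_1e^(6t) - 2K_2e^(-5t), z(t) = K_2e^(-5t)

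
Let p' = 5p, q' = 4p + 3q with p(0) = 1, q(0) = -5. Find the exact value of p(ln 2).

32

A = [[5,0],[4,3]]; eigenvalues λ = 3, 5.
Eigenvectors: (0,1) for λ=3, (-1,-2) for λ=5.
From the initial condition, c_1 = -7, c_2 = -1.
p(ln 2) = (-7)(2^3)(0) + (-1)(2^5)(-1) = 32.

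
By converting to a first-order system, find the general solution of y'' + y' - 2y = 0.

Let x_1 = y, x_2 = y'. Then x_1' = x_2 and x_2' = 2x_1 - x_2.
A = [[0,1],[2,-1]]; det(A-λI) = λ^2 + λ - 2.
Eigenvalues λ = -2, 1 with eigenvectors (1,-2), (1,1).

y(t) = K_1e^(-2t) + K_2e^(t)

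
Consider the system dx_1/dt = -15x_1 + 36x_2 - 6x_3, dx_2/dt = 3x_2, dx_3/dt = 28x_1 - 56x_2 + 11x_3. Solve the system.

x_1(t) = K_1e^(-3t) + 2K_2e^(3t) - 3K_3e^(-t), x_2(t) = K_2e^(3t), x_3(t) = -2K_1e^(-3t) + 7K_3e^(-t)

Coefficient matrix A = [[-15, 36, -6], [0, 3, 0], [28, -56, 11]].
det(A - λI) = 0 gives eigenvalues λ = -3, 3, -1.
For λ=-3: eigenvector (1,0,-2).
For λ=3: eigenvector (2,1,0).
For λ=-1: eigenvector (-3,0,7).
General solution: K_1e^(-3t)(1,0,-2) + K_2e^(3t)(2,1,0) + K_3e^(-t)(-3,0,7).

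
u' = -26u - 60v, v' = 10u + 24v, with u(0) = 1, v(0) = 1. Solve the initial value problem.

u(t) = -8e^(4t) + 9e^(-6t), v(t) = 4e^(4t) - 3e^(-6t)

Coefficient matrix A = [[-26, -60], [10, 24]].
Characteristic polynomial det(A - λI) = λ^2 + 2λ - 24 = 0.
Eigenvalues λ = -6, 4.
For λ=-6: (A-λI) row 1 is [-20, -60], so an eigenvector is (-3, 1).
For λ=4: (A-λI) row 1 is [-30, -60], so an eigenvector is (2, -1).
General solution: C_1e^(-6t)(-3,1) + C_2e^(4t)(2,-1).
Applying u(0)=1, v(0)=1 gives C_1=-3, C_2=-4.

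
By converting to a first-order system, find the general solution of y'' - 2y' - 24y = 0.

y(t) = K_1e^(-4t) + K_2e^(6t)

Let x_1 = y, x_2 = y'. Then x_1' = x_2 and x_2' = 24x_1 + 2x_2.
A = [[0,1],[24,2]]; det(A-λI) = λ^2 - 2λ - 24.
Eigenvalues λ = -4, 6 with eigenvectors (1,-4), (1,6).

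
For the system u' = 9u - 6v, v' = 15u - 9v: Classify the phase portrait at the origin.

center

A = [[9,-6],[15,-9]]; det(A-λI) = λ^2 + 9.
λ = 0 ± 3i: zero real part.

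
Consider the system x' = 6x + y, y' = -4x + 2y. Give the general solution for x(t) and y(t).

x(t) = K_1e^(4t) + K_2te^(4t) - K_2e^(4t), y(t) = -2K_1e^(4t) - 2K_2te^(4t) + 3K_2e^(4t)

Coefficient matrix A = [[6, 1], [-4, 2]].
Characteristic polynomial det(A - λI) = λ^2 - 8λ + 16 = 0.
Single eigenvalue λ = 4 with algebraic multiplicity 2.
Eigenvector v = (1,-2); generalized eigenvector w with (A-λI)w=v is (-1,3).
General solution: e^(4t)[K_1·v + K_2·(t·v + w)].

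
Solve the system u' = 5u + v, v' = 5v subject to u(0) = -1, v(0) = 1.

u(t) = te^(5t) - e^(5t), v(t) = e^(5t)

Coefficient matrix A = [[5, 1], [0, 5]].
Characteristic polynomial det(A - λI) = λ^2 - 10λ + 25 = 0.
Single eigenvalue λ = 5 with algebraic multiplicity 2.
Eigenvector v = (-1,0); generalized eigenvector w with (A-λI)w=v is (2,-1).
General solution: e^(5t)[C_1·v + C_2·(t·v + w)].
Applying u(0)=-1, v(0)=1 gives C_1=-1, C_2=-1.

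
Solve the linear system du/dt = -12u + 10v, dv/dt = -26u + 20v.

u(t) = -C_1e^(4t)sin(2t) + 2C_1e^(4t)cos(2t) + 2C_2e^(4t)sin(2t) + C_2e^(4t)cos(2t), v(t) = -2C_1e^(4t)sin(2t) + 3C_1e^(4t)cos(2t) + 3C_2e^(4t)sin(2t) + 2C_2e^(4t)cos(2t)

Coefficient matrix A = [[-12, 10], [-26, 20]].
Characteristic polynomial det(A - λI) = λ^2 - 8λ + 20 = 0.
Eigenvalues λ = 4 ± 2i (complex conjugate pair).
For λ=4+2i: an eigenvector is (2,3) - i(-1,-2) = (2 + i, 3 + 2i).
A real fundamental pair from Re and Im of e^((4+2i)t)v: X_1 = e^(4t)(cos(2t)·(2,3) + sin(2t)·(-1,-2)), X_2 = e^(4t)(sin(2t)·(2,3) - cos(2t)·(-1,-2)).
General solution: C_1X_1 + C_2X_2.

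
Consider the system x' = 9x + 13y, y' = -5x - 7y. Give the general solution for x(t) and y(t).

Coefficient matrix A = [[9, 13], [-5, -7]].
Characteristic polynomial det(A - λI) = λ^2 - 2λ + 2 = 0.
Eigenvalues λ = 1 ± i (complex conjugate pair).
For λ=1+i: an eigenvector is (-3,2) - i(2,-1) = (-3 - 2i, 2 + i).
A real fundamental pair from Re and Im of e^((1+i)t)v: X_1 = e^(t)(cos(t)·(-3,2) + sin(t)·(2,-1)), X_2 = e^(t)(sin(t)·(-3,2) - cos(t)·(2,-1)).
General solution: C_1X_1 + C_2X_2.

x(t) = 2C_1e^(t)sin(t) - 3C_1e^(t)cos(t) - 3C_2e^(t)sin(t) - 2C_2e^(t)cos(t), y(t) = -C_1e^(t)sin(t) + 2C_1e^(t)cos(t) + 2C_2e^(t)sin(t) + C_2e^(t)cos(t)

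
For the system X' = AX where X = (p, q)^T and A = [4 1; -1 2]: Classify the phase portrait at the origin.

A = [[4,1],[-1,2]]; det(A-λI) = λ^2 - 6λ + 9.
repeated λ = 3 with a single eigenvector.

unstable improper node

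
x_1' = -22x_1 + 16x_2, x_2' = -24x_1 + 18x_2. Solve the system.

Coefficient matrix A = [[-22, 16], [-24, 18]].
Characteristic polynomial det(A - λI) = λ^2 + 4λ - 12 = 0.
Eigenvalues λ = -6, 2.
For λ=-6: (A-λI) row 1 is [-16, 16], so an eigenvector is (-1, -1).
For λ=2: (A-λI) row 1 is [-24, 16], so an eigenvector is (2, 3).
General solution: K_1e^(-6t)(-1,-1) + K_2e^(2t)(2,3).

x_1(t) = -K_1e^(-6t) + 2K_2e^(2t), x_2(t) = -K_1e^(-6t) + 3K_2e^(2t)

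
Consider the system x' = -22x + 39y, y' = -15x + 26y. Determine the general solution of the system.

x(t) = -3c_1e^(2t)sin(3t) + 2c_1e^(2t)cos(3t) + 2c_2e^(2t)sin(3t) + 3c_2e^(2t)cos(3t), y(t) = -2c_1e^(2t)sin(3t) + c_1e^(2t)cos(3t) + c_2e^(2t)sin(3t) + 2c_2e^(2t)cos(3t)

Coefficient matrix A = [[-22, 39], [-15, 26]].
Characteristic polynomial det(A - λI) = λ^2 - 4λ + 13 = 0.
Eigenvalues λ = 2 ± 3i (complex conjugate pair).
For λ=2+3i: an eigenvector is (2,1) - i(-3,-2) = (2 + 3i, 1 + 2i).
A real fundamental pair from Re and Im of e^((2+3i)t)v: X_1 = e^(2t)(cos(3t)·(2,1) + sin(3t)·(-3,-2)), X_2 = e^(2t)(sin(3t)·(2,1) - cos(3t)·(-3,-2)).
General solution: c_1X_1 + c_2X_2.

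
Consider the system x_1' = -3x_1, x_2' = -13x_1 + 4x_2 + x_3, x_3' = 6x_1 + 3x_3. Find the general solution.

Coefficient matrix A = [[-3, 0, 0], [-13, 4, 1], [6, 0, 3]].
det(A - λI) = 0 gives eigenvalues λ = 3, 4, -3.
For λ=3: eigenvector (0,-1,1).
For λ=4: eigenvector (0,1,0).
For λ=-3: eigenvector (1,2,-1).
General solution: K_1e^(3t)(0,-1,1) + K_2e^(4t)(0,1,0) + K_3e^(-3t)(1,2,-1).

x_1(t) = K_3e^(-3t), x_2(t) = -K_1e^(3t) + K_2e^(4t) + 2K_3e^(-3t), x_3(t) = K_1e^(3t) - K_3e^(-3t)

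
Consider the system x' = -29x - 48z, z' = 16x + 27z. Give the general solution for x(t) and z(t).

x(t) = 2C_1e^(-5t) + 3C_2e^(3t), z(t) = -C_1e^(-5t) - 2C_2e^(3t)

Coefficient matrix A = [[-29, -48], [16, 27]].
Characteristic polynomial det(A - λI) = λ^2 + 2λ - 15 = 0.
Eigenvalues λ = -5, 3.
For λ=-5: (A-λI) row 1 is [-24, -48], so an eigenvector is (2, -1).
For λ=3: (A-λI) row 1 is [-32, -48], so an eigenvector is (3, -2).
General solution: C_1e^(-5t)(2,-1) + C_2e^(3t)(3,-2).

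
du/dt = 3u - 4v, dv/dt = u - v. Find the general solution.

Coefficient matrix A = [[3, -4], [1, -1]].
Characteristic polynomial det(A - λI) = λ^2 - 2λ + 1 = 0.
Single eigenvalue λ = 1 with algebraic multiplicity 2.
Eigenvector v = (2,1); generalized eigenvector w with (A-λI)w=v is (3,1).
General solution: e^(t)[c_1·v + c_2·(t·v + w)].

u(t) = 2c_1e^(t) + 2c_2te^(t) + 3c_2e^(t), v(t) = c_1e^(t) + c_2te^(t) + c_2e^(t)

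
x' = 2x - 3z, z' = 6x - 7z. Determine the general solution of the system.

x(t) = K_1e^(-t) - K_2e^(-4t), z(t) = K_1e^(-t) - 2K_2e^(-4t)

Coefficient matrix A = [[2, -3], [6, -7]].
Characteristic polynomial det(A - λI) = λ^2 + 5λ + 4 = 0.
Eigenvalues λ = -1, -4.
For λ=-1: (A-λI) row 1 is [3, -3], so an eigenvector is (1, 1).
For λ=-4: (A-λI) row 1 is [6, -3], so an eigenvector is (-1, -2).
General solution: K_1e^(-t)(1,1) + K_2e^(-4t)(-1,-2).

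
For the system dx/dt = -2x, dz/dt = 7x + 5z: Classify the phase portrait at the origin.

A = [[-2,0],[7,5]]; det(A-λI) = λ^2 - 3λ - 10.
λ = -2, 5: opposite signs.

saddle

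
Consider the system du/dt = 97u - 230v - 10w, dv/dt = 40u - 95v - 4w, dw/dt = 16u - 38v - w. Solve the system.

u(t) = 7K_1e^(-3t) + 5K_2e^(3t) + 5K_3e^(t), v(t) = 3K_1e^(-3t) + 2K_2e^(3t) + 2K_3e^(t), w(t) = K_1e^(-3t) + K_2e^(3t) + 2K_3e^(t)

Coefficient matrix A = [[97, -230, -10], [40, -95, -4], [16, -38, -1]].
det(A - λI) = 0 gives eigenvalues λ = -3, 3, 1.
For λ=-3: eigenvector (7,3,1).
For λ=3: eigenvector (5,2,1).
For λ=1: eigenvector (5,2,2).
General solution: K_1e^(-3t)(7,3,1) + K_2e^(3t)(5,2,1) + K_3e^(t)(5,2,2).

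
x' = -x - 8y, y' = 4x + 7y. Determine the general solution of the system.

Coefficient matrix A = [[-1, -8], [4, 7]].
Characteristic polynomial det(A - λI) = λ^2 - 6λ + 25 = 0.
Eigenvalues λ = 3 ± 4i (complex conjugate pair).
For λ=3+4i: an eigenvector is (1,0) - i(-1,1) = (1 + i, 0 - i).
A real fundamental pair from Re and Im of e^((3+4i)t)v: X_1 = e^(3t)(cos(4t)·(1,0) + sin(4t)·(-1,1)), X_2 = e^(3t)(sin(4t)·(1,0) - cos(4t)·(-1,1)).
General solution: c_1X_1 + c_2X_2.

x(t) = -c_1e^(3t)sin(4t) + c_1e^(3t)cos(4t) + c_2e^(3t)sin(4t) + c_2e^(3t)cos(4t), y(t) = c_1e^(3t)sin(4t) - c_2e^(3t)cos(4t)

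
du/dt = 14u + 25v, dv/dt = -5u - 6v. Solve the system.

Coefficient matrix A = [[14, 25], [-5, -6]].
Characteristic polynomial det(A - λI) = λ^2 - 8λ + 41 = 0.
Eigenvalues λ = 4 ± 5i (complex conjugate pair).
For λ=4+5i: an eigenvector is (1,0) - i(2,-1) = (1 - 2i, 0 + i).
A real fundamental pair from Re and Im of e^((4+5i)t)v: X_1 = e^(4t)(cos(5t)·(1,0) + sin(5t)·(2,-1)), X_2 = e^(4t)(sin(5t)·(1,0) - cos(5t)·(2,-1)).
General solution: C_1X_1 + C_2X_2.

u(t) = 2C_1e^(4t)sin(5t) + C_1e^(4t)cos(5t) + C_2e^(4t)sin(5t) - 2C_2e^(4t)cos(5t), v(t) = -C_1e^(4t)sin(5t) + C_2e^(4t)cos(5t)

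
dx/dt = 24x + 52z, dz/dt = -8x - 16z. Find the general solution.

Coefficient matrix A = [[24, 52], [-8, -16]].
Characteristic polynomial det(A - λI) = λ^2 - 8λ + 32 = 0.
Eigenvalues λ = 4 ± 4i (complex conjugate pair).
For λ=4+4i: an eigenvector is (-2,1) - i(3,-1) = (-2 - 3i, 1 + i).
A real fundamental pair from Re and Im of e^((4+4i)t)v: X_1 = e^(4t)(cos(4t)·(-2,1) + sin(4t)·(3,-1)), X_2 = e^(4t)(sin(4t)·(-2,1) - cos(4t)·(3,-1)).
General solution: C_1X_1 + C_2X_2.

x(t) = 3C_1e^(4t)sin(4t) - 2C_1e^(4t)cos(4t) - 2C_2e^(4t)sin(4t) - 3C_2e^(4t)cos(4t), z(t) = -C_1e^(4t)sin(4t) + C_1e^(4t)cos(4t) + C_2e^(4t)sin(4t) + C_2e^(4t)cos(4t)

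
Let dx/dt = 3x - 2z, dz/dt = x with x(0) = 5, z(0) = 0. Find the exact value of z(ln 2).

10

A = [[3,-2],[1,0]]; eigenvalues λ = 1, 2.
Eigenvectors: (-1,-1) for λ=1, (2,1) for λ=2.
From the initial condition, c_1 = 5, c_2 = 5.
z(ln 2) = (5)(2^1)(-1) + (5)(2^2)(1) = 10.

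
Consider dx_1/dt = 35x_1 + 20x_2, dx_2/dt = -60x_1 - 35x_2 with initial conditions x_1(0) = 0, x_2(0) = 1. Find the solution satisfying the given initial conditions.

Coefficient matrix A = [[35, 20], [-60, -35]].
Characteristic polynomial det(A - λI) = λ^2 - 25 = 0.
Eigenvalues λ = 5, -5.
For λ=5: (A-λI) row 1 is [30, 20], so an eigenvector is (2, -3).
For λ=-5: (A-λI) row 1 is [40, 20], so an eigenvector is (-1, 2).
General solution: c_1e^(5t)(2,-3) + c_2e^(-5t)(-1,2).
Applying x_1(0)=0, x_2(0)=1 gives c_1=1, c_2=2.

x_1(t) = 2e^(5t) - 2e^(-5t), x_2(t) = -3e^(5t) + 4e^(-5t)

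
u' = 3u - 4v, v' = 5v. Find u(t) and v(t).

Coefficient matrix A = [[3, -4], [0, 5]].
Characteristic polynomial det(A - λI) = λ^2 - 8λ + 15 = 0.
Eigenvalues λ = 5, 3.
For λ=5: (A-λI) row 1 is [-2, -4], so an eigenvector is (2, -1).
For λ=3: (A-λI) row 1 is [0, -4], so an eigenvector is (1, 0).
General solution: C_1e^(5t)(2,-1) + C_2e^(3t)(1,0).

u(t) = 2C_1e^(5t) + C_2e^(3t), v(t) = -C_1e^(5t)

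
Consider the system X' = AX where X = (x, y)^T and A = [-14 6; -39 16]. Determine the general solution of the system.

Coefficient matrix A = [[-14, 6], [-39, 16]].
Characteristic polynomial det(A - λI) = λ^2 - 2λ + 10 = 0.
Eigenvalues λ = 1 ± 3i (complex conjugate pair).
For λ=1+3i: an eigenvector is (1,3) - i(1,2) = (1 - i, 3 - 2i).
A real fundamental pair from Re and Im of e^((1+3i)t)v: X_1 = e^(t)(cos(3t)·(1,3) + sin(3t)·(1,2)), X_2 = e^(t)(sin(3t)·(1,3) - cos(3t)·(1,2)).
General solution: c_1X_1 + c_2X_2.

x(t) = c_1e^(t)sin(3t) + c_1e^(t)cos(3t) + c_2e^(t)sin(3t) - c_2e^(t)cos(3t), y(t) = 2c_1e^(t)sin(3t) + 3c_1e^(t)cos(3t) + 3c_2e^(t)sin(3t) - 2c_2e^(t)cos(3t)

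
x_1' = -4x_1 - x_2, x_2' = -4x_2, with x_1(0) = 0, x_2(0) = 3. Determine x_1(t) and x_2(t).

Coefficient matrix A = [[-4, -1], [0, -4]].
Characteristic polynomial det(A - λI) = λ^2 + 8λ + 16 = 0.
Single eigenvalue λ = -4 with algebraic multiplicity 2.
Eigenvector v = (1,0); generalized eigenvector w with (A-λI)w=v is (-3,-1).
General solution: e^(-4t)[K_1·v + K_2·(t·v + w)].
Applying x_1(0)=0, x_2(0)=3 gives K_1=-9, K_2=-3.

x_1(t) = -3te^(-4t), x_2(t) = 3e^(-4t)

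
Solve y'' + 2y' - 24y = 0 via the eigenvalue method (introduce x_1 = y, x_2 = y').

y(t) = K_1e^(-6t) + K_2e^(4t)

Let x_1 = y, x_2 = y'. Then x_1' = x_2 and x_2' = 24x_1 - 2x_2.
A = [[0,1],[24,-2]]; det(A-λI) = λ^2 + 2λ - 24.
Eigenvalues λ = -6, 4 with eigenvectors (1,-6), (1,4).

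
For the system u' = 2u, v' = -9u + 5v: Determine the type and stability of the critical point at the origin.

unstable node

A = [[2,0],[-9,5]]; det(A-λI) = λ^2 - 7λ + 10.
λ = 2, 5: both positive.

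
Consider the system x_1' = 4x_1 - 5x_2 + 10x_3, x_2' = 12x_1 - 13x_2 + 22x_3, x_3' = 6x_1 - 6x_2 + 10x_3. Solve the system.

Coefficient matrix A = [[4, -5, 10], [12, -13, 22], [6, -6, 10]].
det(A - λI) = 0 gives eigenvalues λ = -2, -1, 4.
For λ=-2: eigenvector (0,2,1).
For λ=-1: eigenvector (1,1,0).
For λ=4: eigenvector (1,2,1).
General solution: C_1e^(-2t)(0,2,1) + C_2e^(-t)(1,1,0) + C_3e^(4t)(1,2,1).

x_1(t) = C_2e^(-t) + C_3e^(4t), x_2(t) = 2C_1e^(-2t) + C_2e^(-t) + 2C_3e^(4t), x_3(t) = C_1e^(-2t) + C_3e^(4t)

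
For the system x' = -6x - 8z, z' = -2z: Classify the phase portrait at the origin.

A = [[-6,-8],[0,-2]]; det(A-λI) = λ^2 + 8λ + 12.
λ = -6, -2: both negative.

stable node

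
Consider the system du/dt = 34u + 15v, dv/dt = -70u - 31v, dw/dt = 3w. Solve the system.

u(t) = -3C_1e^(-t) + C_2e^(4t), v(t) = 7C_1e^(-t) - 2C_2e^(4t), w(t) = C_3e^(3t)

Coefficient matrix A = [[34, 15, 0], [-70, -31, 0], [0, 0, 3]].
det(A - λI) = 0 gives eigenvalues λ = -1, 4, 3.
For λ=-1: eigenvector (-3,7,0).
For λ=4: eigenvector (1,-2,0).
For λ=3: eigenvector (0,0,1).
General solution: C_1e^(-t)(-3,7,0) + C_2e^(4t)(1,-2,0) + C_3e^(3t)(0,0,1).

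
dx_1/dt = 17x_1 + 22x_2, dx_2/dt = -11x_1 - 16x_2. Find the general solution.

Coefficient matrix A = [[17, 22], [-11, -16]].
Characteristic polynomial det(A - λI) = λ^2 - λ - 30 = 0.
Eigenvalues λ = -5, 6.
For λ=-5: (A-λI) row 1 is [22, 22], so an eigenvector is (1, -1).
For λ=6: (A-λI) row 1 is [11, 22], so an eigenvector is (2, -1).
General solution: c_1e^(-5t)(1,-1) + c_2e^(6t)(2,-1).

x_1(t) = c_1e^(-5t) + 2c_2e^(6t), x_2(t) = -c_1e^(-5t) - c_2e^(6t)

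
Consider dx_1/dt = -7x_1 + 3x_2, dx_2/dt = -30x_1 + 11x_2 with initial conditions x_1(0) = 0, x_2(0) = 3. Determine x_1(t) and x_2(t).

x_1(t) = 3e^(2t)sin(3t), x_2(t) = 9e^(2t)sin(3t) + 3e^(2t)cos(3t)

Coefficient matrix A = [[-7, 3], [-30, 11]].
Characteristic polynomial det(A - λI) = λ^2 - 4λ + 13 = 0.
Eigenvalues λ = 2 ± 3i (complex conjugate pair).
For λ=2+3i: an eigenvector is (1,3) - i(0,-1) = (1, 3 + i).
A real fundamental pair from Re and Im of e^((2+3i)t)v: X_1 = e^(2t)(cos(3t)·(1,3) + sin(3t)·(0,-1)), X_2 = e^(2t)(sin(3t)·(1,3) - cos(3t)·(0,-1)).
General solution: C_1X_1 + C_2X_2.
Applying x_1(0)=0, x_2(0)=3 gives C_1=0, C_2=3.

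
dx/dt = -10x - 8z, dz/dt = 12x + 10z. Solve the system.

x(t) = 2K_1e^(2t) - K_2e^(-2t), z(t) = -3K_1e^(2t) + K_2e^(-2t)

Coefficient matrix A = [[-10, -8], [12, 10]].
Characteristic polynomial det(A - λI) = λ^2 - 4 = 0.
Eigenvalues λ = 2, -2.
For λ=2: (A-λI) row 1 is [-12, -8], so an eigenvector is (2, -3).
For λ=-2: (A-λI) row 1 is [-8, -8], so an eigenvector is (-1, 1).
General solution: K_1e^(2t)(2,-3) + K_2e^(-2t)(-1,1).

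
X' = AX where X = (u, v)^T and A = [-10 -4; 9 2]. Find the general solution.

u(t) = 2K_1e^(-4t) + 2K_2te^(-4t) - K_2e^(-4t), v(t) = -3K_1e^(-4t) - 3K_2te^(-4t) + K_2e^(-4t)

Coefficient matrix A = [[-10, -4], [9, 2]].
Characteristic polynomial det(A - λI) = λ^2 + 8λ + 16 = 0.
Single eigenvalue λ = -4 with algebraic multiplicity 2.
Eigenvector v = (2,-3); generalized eigenvector w with (A-λI)w=v is (-1,1).
General solution: e^(-4t)[K_1·v + K_2·(t·v + w)].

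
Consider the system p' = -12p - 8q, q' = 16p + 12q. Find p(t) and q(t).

Coefficient matrix A = [[-12, -8], [16, 12]].
Characteristic polynomial det(A - λI) = λ^2 - 16 = 0.
Eigenvalues λ = -4, 4.
For λ=-4: (A-λI) row 1 is [-8, -8], so an eigenvector is (-1, 1).
For λ=4: (A-λI) row 1 is [-16, -8], so an eigenvector is (-1, 2).
General solution: K_1e^(-4t)(-1,1) + K_2e^(4t)(-1,2).

p(t) = -K_1e^(-4t) - K_2e^(4t), q(t) = K_1e^(-4t) + 2K_2e^(4t)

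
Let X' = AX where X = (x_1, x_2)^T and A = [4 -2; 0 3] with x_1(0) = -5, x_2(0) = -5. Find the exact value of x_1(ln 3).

135

A = [[4,-2],[0,3]]; eigenvalues λ = 4, 3.
Eigenvectors: (-1,0) for λ=4, (-2,-1) for λ=3.
From the initial condition, c_1 = -5, c_2 = 5.
x_1(ln 3) = (-5)(3^4)(-1) + (5)(3^3)(-2) = 135.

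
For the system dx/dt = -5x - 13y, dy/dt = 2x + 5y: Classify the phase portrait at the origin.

A = [[-5,-13],[2,5]]; det(A-λI) = λ^2 + 1.
λ = 0 ± i: zero real part.

center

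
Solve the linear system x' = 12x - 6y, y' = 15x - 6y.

x(t) = K_1e^(3t)sin(3t) - K_1e^(3t)cos(3t) - K_2e^(3t)sin(3t) - K_2e^(3t)cos(3t), y(t) = K_1e^(3t)sin(3t) - 2K_1e^(3t)cos(3t) - 2K_2e^(3t)sin(3t) - K_2e^(3t)cos(3t)

Coefficient matrix A = [[12, -6], [15, -6]].
Characteristic polynomial det(A - λI) = λ^2 - 6λ + 18 = 0.
Eigenvalues λ = 3 ± 3i (complex conjugate pair).
For λ=3+3i: an eigenvector is (-1,-2) - i(1,1) = (-1 - i, -2 - i).
A real fundamental pair from Re and Im of e^((3+3i)t)v: X_1 = e^(3t)(cos(3t)·(-1,-2) + sin(3t)·(1,1)), X_2 = e^(3t)(sin(3t)·(-1,-2) - cos(3t)·(1,1)).
General solution: K_1X_1 + K_2X_2.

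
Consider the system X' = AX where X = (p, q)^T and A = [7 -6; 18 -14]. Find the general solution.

p(t) = -2c_1e^(-2t) - c_2e^(-5t), q(t) = -3c_1e^(-2t) - 2c_2e^(-5t)

Coefficient matrix A = [[7, -6], [18, -14]].
Characteristic polynomial det(A - λI) = λ^2 + 7λ + 10 = 0.
Eigenvalues λ = -2, -5.
For λ=-2: (A-λI) row 1 is [9, -6], so an eigenvector is (-2, -3).
For λ=-5: (A-λI) row 1 is [12, -6], so an eigenvector is (-1, -2).
General solution: c_1e^(-2t)(-2,-3) + c_2e^(-5t)(-1,-2).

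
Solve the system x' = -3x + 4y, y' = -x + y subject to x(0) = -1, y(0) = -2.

x(t) = -6te^(-t) - e^(-t), y(t) = -3te^(-t) - 2e^(-t)

Coefficient matrix A = [[-3, 4], [-1, 1]].
Characteristic polynomial det(A - λI) = λ^2 + 2λ + 1 = 0.
Single eigenvalue λ = -1 with algebraic multiplicity 2.
Eigenvector v = (2,1); generalized eigenvector w with (A-λI)w=v is (-1,0).
General solution: e^(-t)[C_1·v + C_2·(t·v + w)].
Applying x(0)=-1, y(0)=-2 gives C_1=-2, C_2=-3.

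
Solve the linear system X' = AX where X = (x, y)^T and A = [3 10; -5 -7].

x(t) = -C_1e^(-2t)sin(5t) - C_1e^(-2t)cos(5t) - C_2e^(-2t)sin(5t) + C_2e^(-2t)cos(5t), y(t) = C_1e^(-2t)sin(5t) - C_2e^(-2t)cos(5t)

Coefficient matrix A = [[3, 10], [-5, -7]].
Characteristic polynomial det(A - λI) = λ^2 + 4λ + 29 = 0.
Eigenvalues λ = -2 ± 5i (complex conjugate pair).
For λ=-2+5i: an eigenvector is (-1,0) - i(-1,1) = (-1 + i, 0 - i).
A real fundamental pair from Re and Im of e^((-2+5i)t)v: X_1 = e^(-2t)(cos(5t)·(-1,0) + sin(5t)·(-1,1)), X_2 = e^(-2t)(sin(5t)·(-1,0) - cos(5t)·(-1,1)).
General solution: C_1X_1 + C_2X_2.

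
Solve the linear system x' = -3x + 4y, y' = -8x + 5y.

Coefficient matrix A = [[-3, 4], [-8, 5]].
Characteristic polynomial det(A - λI) = λ^2 - 2λ + 17 = 0.
Eigenvalues λ = 1 ± 4i (complex conjugate pair).
For λ=1+4i: an eigenvector is (-1,-1) - i(0,1) = (-1, -1 - i).
A real fundamental pair from Re and Im of e^((1+4i)t)v: X_1 = e^(t)(cos(4t)·(-1,-1) + sin(4t)·(0,1)), X_2 = e^(t)(sin(4t)·(-1,-1) - cos(4t)·(0,1)).
General solution: C_1X_1 + C_2X_2.

x(t) = -C_1e^(t)cos(4t) - C_2e^(t)sin(4t), y(t) = C_1e^(t)sin(4t) - C_1e^(t)cos(4t) - C_2e^(t)sin(4t) - C_2e^(t)cos(4t)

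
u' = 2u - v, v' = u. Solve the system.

Coefficient matrix A = [[2, -1], [1, 0]].
Characteristic polynomial det(A - λI) = λ^2 - 2λ + 1 = 0.
Single eigenvalue λ = 1 with algebraic multiplicity 2.
Eigenvector v = (-1,-1); generalized eigenvector w with (A-λI)w=v is (-2,-1).
General solution: e^(t)[K_1·v + K_2·(t·v + w)].

u(t) = -K_1e^(t) - K_2te^(t) - 2K_2e^(t), v(t) = -K_1e^(t) - K_2te^(t) - K_2e^(t)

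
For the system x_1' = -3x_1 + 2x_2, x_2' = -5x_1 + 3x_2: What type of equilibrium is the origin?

A = [[-3,2],[-5,3]]; det(A-λI) = λ^2 + 1.
λ = 0 ± i: zero real part.

center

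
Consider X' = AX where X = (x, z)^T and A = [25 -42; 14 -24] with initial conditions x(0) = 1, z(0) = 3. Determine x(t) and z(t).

x(t) = -14e^(4t) + 15e^(-3t), z(t) = -7e^(4t) + 10e^(-3t)

Coefficient matrix A = [[25, -42], [14, -24]].
Characteristic polynomial det(A - λI) = λ^2 - λ - 12 = 0.
Eigenvalues λ = -3, 4.
For λ=-3: (A-λI) row 1 is [28, -42], so an eigenvector is (-3, -2).
For λ=4: (A-λI) row 1 is [21, -42], so an eigenvector is (2, 1).
General solution: c_1e^(-3t)(-3,-2) + c_2e^(4t)(2,1).
Applying x(0)=1, z(0)=3 gives c_1=-5, c_2=-7.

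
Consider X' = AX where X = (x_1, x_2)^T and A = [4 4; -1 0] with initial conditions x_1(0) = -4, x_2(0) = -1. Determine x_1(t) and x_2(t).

x_1(t) = -12te^(2t) - 4e^(2t), x_2(t) = 6te^(2t) - e^(2t)

Coefficient matrix A = [[4, 4], [-1, 0]].
Characteristic polynomial det(A - λI) = λ^2 - 4λ + 4 = 0.
Single eigenvalue λ = 2 with algebraic multiplicity 2.
Eigenvector v = (2,-1); generalized eigenvector w with (A-λI)w=v is (-3,2).
General solution: e^(2t)[c_1·v + c_2·(t·v + w)].
Applying x_1(0)=-4, x_2(0)=-1 gives c_1=-11, c_2=-6.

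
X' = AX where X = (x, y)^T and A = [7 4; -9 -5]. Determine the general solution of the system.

x(t) = 2c_1e^(t) + 2c_2te^(t) + c_2e^(t), y(t) = -3c_1e^(t) - 3c_2te^(t) - c_2e^(t)

Coefficient matrix A = [[7, 4], [-9, -5]].
Characteristic polynomial det(A - λI) = λ^2 - 2λ + 1 = 0.
Single eigenvalue λ = 1 with algebraic multiplicity 2.
Eigenvector v = (2,-3); generalized eigenvector w with (A-λI)w=v is (1,-1).
General solution: e^(t)[c_1·v + c_2·(t·v + w)].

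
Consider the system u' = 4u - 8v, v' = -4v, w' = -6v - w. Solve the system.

u(t) = K_2e^(-4t) + K_3e^(4t), v(t) = K_2e^(-4t), w(t) = K_1e^(-t) + 2K_2e^(-4t)

Coefficient matrix A = [[4, -8, 0], [0, -4, 0], [0, -6, -1]].
det(A - λI) = 0 gives eigenvalues λ = -1, -4, 4.
For λ=-1: eigenvector (0,0,1).
For λ=-4: eigenvector (1,1,2).
For λ=4: eigenvector (1,0,0).
General solution: K_1e^(-t)(0,0,1) + K_2e^(-4t)(1,1,2) + K_3e^(4t)(1,0,0).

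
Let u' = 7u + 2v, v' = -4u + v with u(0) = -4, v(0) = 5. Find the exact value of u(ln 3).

-756

A = [[7,2],[-4,1]]; eigenvalues λ = 5, 3.
Eigenvectors: (-1,1) for λ=5, (-1,2) for λ=3.
From the initial condition, c_1 = 3, c_2 = 1.
u(ln 3) = (3)(3^5)(-1) + (1)(3^3)(-1) = -756.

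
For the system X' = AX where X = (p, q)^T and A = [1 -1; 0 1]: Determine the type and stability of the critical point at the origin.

A = [[1,-1],[0,1]]; det(A-λI) = λ^2 - 2λ + 1.
repeated λ = 1 with a single eigenvector.

unstable improper node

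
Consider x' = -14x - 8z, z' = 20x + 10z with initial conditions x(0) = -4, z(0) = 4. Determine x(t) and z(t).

x(t) = 4e^(-2t)sin(4t) - 4e^(-2t)cos(4t), z(t) = -8e^(-2t)sin(4t) + 4e^(-2t)cos(4t)

Coefficient matrix A = [[-14, -8], [20, 10]].
Characteristic polynomial det(A - λI) = λ^2 + 4λ + 20 = 0.
Eigenvalues λ = -2 ± 4i (complex conjugate pair).
For λ=-2+4i: an eigenvector is (-1,2) - i(-1,1) = (-1 + i, 2 - i).
A real fundamental pair from Re and Im of e^((-2+4i)t)v: X_1 = e^(-2t)(cos(4t)·(-1,2) + sin(4t)·(-1,1)), X_2 = e^(-2t)(sin(4t)·(-1,2) - cos(4t)·(-1,1)).
General solution: c_1X_1 + c_2X_2.
Applying x(0)=-4, z(0)=4 gives c_1=0, c_2=-4.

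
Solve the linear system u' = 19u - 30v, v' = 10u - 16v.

u(t) = 2K_1e^(4t) - 3K_2e^(-t), v(t) = K_1e^(4t) - 2K_2e^(-t)

Coefficient matrix A = [[19, -30], [10, -16]].
Characteristic polynomial det(A - λI) = λ^2 - 3λ - 4 = 0.
Eigenvalues λ = 4, -1.
For λ=4: (A-λI) row 1 is [15, -30], so an eigenvector is (2, 1).
For λ=-1: (A-λI) row 1 is [20, -30], so an eigenvector is (-3, -2).
General solution: K_1e^(4t)(2,1) + K_2e^(-t)(-3,-2).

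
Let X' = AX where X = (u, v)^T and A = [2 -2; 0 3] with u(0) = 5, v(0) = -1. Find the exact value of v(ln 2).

-8

A = [[2,-2],[0,3]]; eigenvalues λ = 2, 3.
Eigenvectors: (-1,0) for λ=2, (2,-1) for λ=3.
From the initial condition, c_1 = -3, c_2 = 1.
v(ln 2) = (-3)(2^2)(0) + (1)(2^3)(-1) = -8.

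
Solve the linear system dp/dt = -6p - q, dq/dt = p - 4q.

Coefficient matrix A = [[-6, -1], [1, -4]].
Characteristic polynomial det(A - λI) = λ^2 + 10λ + 25 = 0.
Single eigenvalue λ = -5 with algebraic multiplicity 2.
Eigenvector v = (-1,1); generalized eigenvector w with (A-λI)w=v is (0,1).
General solution: e^(-5t)[K_1·v + K_2·(t·v + w)].

p(t) = -K_1e^(-5t) - K_2te^(-5t), q(t) = K_1e^(-5t) + K_2te^(-5t) + K_2e^(-5t)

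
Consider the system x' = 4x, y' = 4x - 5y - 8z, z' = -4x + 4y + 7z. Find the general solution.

Coefficient matrix A = [[4, 0, 0], [4, -5, -8], [-4, 4, 7]].
det(A - λI) = 0 gives eigenvalues λ = 4, -1, 3.
For λ=4: eigenvector (1,4,-4).
For λ=-1: eigenvector (0,2,-1).
For λ=3: eigenvector (0,1,-1).
General solution: c_1e^(4t)(1,4,-4) + c_2e^(-t)(0,2,-1) + c_3e^(3t)(0,1,-1).

x(t) = c_1e^(4t), y(t) = 4c_1e^(4t) + 2c_2e^(-t) + c_3e^(3t), z(t) = -4c_1e^(4t) - c_2e^(-t) - c_3e^(3t)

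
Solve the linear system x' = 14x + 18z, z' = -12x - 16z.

x(t) = 3K_1e^(2t) - K_2e^(-4t), z(t) = -2K_1e^(2t) + K_2e^(-4t)

Coefficient matrix A = [[14, 18], [-12, -16]].
Characteristic polynomial det(A - λI) = λ^2 + 2λ - 8 = 0.
Eigenvalues λ = 2, -4.
For λ=2: (A-λI) row 1 is [12, 18], so an eigenvector is (3, -2).
For λ=-4: (A-λI) row 1 is [18, 18], so an eigenvector is (-1, 1).
General solution: K_1e^(2t)(3,-2) + K_2e^(-4t)(-1,1).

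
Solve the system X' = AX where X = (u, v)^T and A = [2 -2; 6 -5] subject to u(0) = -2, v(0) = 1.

u(t) = -10e^(-t) + 8e^(-2t), v(t) = -15e^(-t) + 16e^(-2t)

Coefficient matrix A = [[2, -2], [6, -5]].
Characteristic polynomial det(A - λI) = λ^2 + 3λ + 2 = 0.
Eigenvalues λ = -2, -1.
For λ=-2: (A-λI) row 1 is [4, -2], so an eigenvector is (1, 2).
For λ=-1: (A-λI) row 1 is [3, -2], so an eigenvector is (2, 3).
General solution: K_1e^(-2t)(1,2) + K_2e^(-t)(2,3).
Applying u(0)=-2, v(0)=1 gives K_1=8, K_2=-5.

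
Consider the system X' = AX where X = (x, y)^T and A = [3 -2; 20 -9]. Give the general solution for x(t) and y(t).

Coefficient matrix A = [[3, -2], [20, -9]].
Characteristic polynomial det(A - λI) = λ^2 + 6λ + 13 = 0.
Eigenvalues λ = -3 ± 2i (complex conjugate pair).
For λ=-3+2i: an eigenvector is (-1,-3) - i(0,-1) = (-1, -3 + i).
A real fundamental pair from Re and Im of e^((-3+2i)t)v: X_1 = e^(-3t)(cos(2t)·(-1,-3) + sin(2t)·(0,-1)), X_2 = e^(-3t)(sin(2t)·(-1,-3) - cos(2t)·(0,-1)).
General solution: K_1X_1 + K_2X_2.

x(t) = -K_1e^(-3t)cos(2t) - K_2e^(-3t)sin(2t), y(t) = -K_1e^(-3t)sin(2t) - 3K_1e^(-3t)cos(2t) - 3K_2e^(-3t)sin(2t) + K_2e^(-3t)cos(2t)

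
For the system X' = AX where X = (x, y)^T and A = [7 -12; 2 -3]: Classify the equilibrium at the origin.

unstable node

A = [[7,-12],[2,-3]]; det(A-λI) = λ^2 - 4λ + 3.
λ = 1, 3: both positive.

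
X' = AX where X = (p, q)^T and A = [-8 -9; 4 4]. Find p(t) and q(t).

Coefficient matrix A = [[-8, -9], [4, 4]].
Characteristic polynomial det(A - λI) = λ^2 + 4λ + 4 = 0.
Single eigenvalue λ = -2 with algebraic multiplicity 2.
Eigenvector v = (-3,2); generalized eigenvector w with (A-λI)w=v is (-1,1).
General solution: e^(-2t)[K_1·v + K_2·(t·v + w)].

p(t) = -3K_1e^(-2t) - 3K_2te^(-2t) - K_2e^(-2t), q(t) = 2K_1e^(-2t) + 2K_2te^(-2t) + K_2e^(-2t)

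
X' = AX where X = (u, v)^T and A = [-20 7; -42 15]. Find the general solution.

u(t) = -K_1e^(-6t) - K_2e^(t), v(t) = -2K_1e^(-6t) - 3K_2e^(t)

Coefficient matrix A = [[-20, 7], [-42, 15]].
Characteristic polynomial det(A - λI) = λ^2 + 5λ - 6 = 0.
Eigenvalues λ = -6, 1.
For λ=-6: (A-λI) row 1 is [-14, 7], so an eigenvector is (-1, -2).
For λ=1: (A-λI) row 1 is [-21, 7], so an eigenvector is (-1, -3).
General solution: K_1e^(-6t)(-1,-2) + K_2e^(t)(-1,-3).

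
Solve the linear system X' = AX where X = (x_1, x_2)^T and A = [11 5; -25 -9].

Coefficient matrix A = [[11, 5], [-25, -9]].
Characteristic polynomial det(A - λI) = λ^2 - 2λ + 26 = 0.
Eigenvalues λ = 1 ± 5i (complex conjugate pair).
For λ=1+5i: an eigenvector is (0,-1) - i(-1,2) = (0 + i, -1 - 2i).
A real fundamental pair from Re and Im of e^((1+5i)t)v: X_1 = e^(t)(cos(5t)·(0,-1) + sin(5t)·(-1,2)), X_2 = e^(t)(sin(5t)·(0,-1) - cos(5t)·(-1,2)).
General solution: c_1X_1 + c_2X_2.

x_1(t) = -c_1e^(t)sin(5t) + c_2e^(t)cos(5t), x_2(t) = 2c_1e^(t)sin(5t) - c_1e^(t)cos(5t) - c_2e^(t)sin(5t) - 2c_2e^(t)cos(5t)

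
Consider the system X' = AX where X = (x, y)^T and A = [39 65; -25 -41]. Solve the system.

Coefficient matrix A = [[39, 65], [-25, -41]].
Characteristic polynomial det(A - λI) = λ^2 + 2λ + 26 = 0.
Eigenvalues λ = -1 ± 5i (complex conjugate pair).
For λ=-1+5i: an eigenvector is (-3,2) - i(2,-1) = (-3 - 2i, 2 + i).
A real fundamental pair from Re and Im of e^((-1+5i)t)v: X_1 = e^(-t)(cos(5t)·(-3,2) + sin(5t)·(2,-1)), X_2 = e^(-t)(sin(5t)·(-3,2) - cos(5t)·(2,-1)).
General solution: c_1X_1 + c_2X_2.

x(t) = 2c_1e^(-t)sin(5t) - 3c_1e^(-t)cos(5t) - 3c_2e^(-t)sin(5t) - 2c_2e^(-t)cos(5t), y(t) = -c_1e^(-t)sin(5t) + 2c_1e^(-t)cos(5t) + 2c_2e^(-t)sin(5t) + c_2e^(-t)cos(5t)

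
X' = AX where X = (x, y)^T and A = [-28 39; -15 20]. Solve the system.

x(t) = -2C_1e^(-4t)sin(3t) - 3C_1e^(-4t)cos(3t) - 3C_2e^(-4t)sin(3t) + 2C_2e^(-4t)cos(3t), y(t) = -C_1e^(-4t)sin(3t) - 2C_1e^(-4t)cos(3t) - 2C_2e^(-4t)sin(3t) + C_2e^(-4t)cos(3t)

Coefficient matrix A = [[-28, 39], [-15, 20]].
Characteristic polynomial det(A - λI) = λ^2 + 8λ + 25 = 0.
Eigenvalues λ = -4 ± 3i (complex conjugate pair).
For λ=-4+3i: an eigenvector is (-3,-2) - i(-2,-1) = (-3 + 2i, -2 + i).
A real fundamental pair from Re and Im of e^((-4+3i)t)v: X_1 = e^(-4t)(cos(3t)·(-3,-2) + sin(3t)·(-2,-1)), X_2 = e^(-4t)(sin(3t)·(-3,-2) - cos(3t)·(-2,-1)).
General solution: C_1X_1 + C_2X_2.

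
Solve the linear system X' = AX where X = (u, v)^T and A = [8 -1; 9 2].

Coefficient matrix A = [[8, -1], [9, 2]].
Characteristic polynomial det(A - λI) = λ^2 - 10λ + 25 = 0.
Single eigenvalue λ = 5 with algebraic multiplicity 2.
Eigenvector v = (-1,-3); generalized eigenvector w with (A-λI)w=v is (0,1).
General solution: e^(5t)[C_1·v + C_2·(t·v + w)].

u(t) = -C_1e^(5t) - C_2te^(5t), v(t) = -3C_1e^(5t) - 3C_2te^(5t) + C_2e^(5t)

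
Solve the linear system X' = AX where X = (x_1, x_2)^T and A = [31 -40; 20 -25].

Coefficient matrix A = [[31, -40], [20, -25]].
Characteristic polynomial det(A - λI) = λ^2 - 6λ + 25 = 0.
Eigenvalues λ = 3 ± 4i (complex conjugate pair).
For λ=3+4i: an eigenvector is (1,1) - i(-3,-2) = (1 + 3i, 1 + 2i).
A real fundamental pair from Re and Im of e^((3+4i)t)v: X_1 = e^(3t)(cos(4t)·(1,1) + sin(4t)·(-3,-2)), X_2 = e^(3t)(sin(4t)·(1,1) - cos(4t)·(-3,-2)).
General solution: c_1X_1 + c_2X_2.

x_1(t) = -3c_1e^(3t)sin(4t) + c_1e^(3t)cos(4t) + c_2e^(3t)sin(4t) + 3c_2e^(3t)cos(4t), x_2(t) = -2c_1e^(3t)sin(4t) + c_1e^(3t)cos(4t) + c_2e^(3t)sin(4t) + 2c_2e^(3t)cos(4t)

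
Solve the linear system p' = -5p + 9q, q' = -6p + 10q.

p(t) = -c_1e^(4t) - 3c_2e^(t), q(t) = -c_1e^(4t) - 2c_2e^(t)

Coefficient matrix A = [[-5, 9], [-6, 10]].
Characteristic polynomial det(A - λI) = λ^2 - 5λ + 4 = 0.
Eigenvalues λ = 4, 1.
For λ=4: (A-λI) row 1 is [-9, 9], so an eigenvector is (-1, -1).
For λ=1: (A-λI) row 1 is [-6, 9], so an eigenvector is (-3, -2).
General solution: c_1e^(4t)(-1,-1) + c_2e^(t)(-3,-2).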